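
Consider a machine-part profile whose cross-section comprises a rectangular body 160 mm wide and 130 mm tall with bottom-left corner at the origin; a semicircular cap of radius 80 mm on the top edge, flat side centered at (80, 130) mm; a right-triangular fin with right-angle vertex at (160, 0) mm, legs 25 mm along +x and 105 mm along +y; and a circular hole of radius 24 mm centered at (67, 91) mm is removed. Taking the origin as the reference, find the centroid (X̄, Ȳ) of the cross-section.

Part | A | x̄ᵢ | ȳᵢ | A·x̄ᵢ | A·ȳᵢ
rectangular body | 20800.00 | 80.00 | 65.00 | 1664000.00 | 1352000.00
semicircular top | 10053.10 | 80.00 | 163.95 | 804247.72 | 1648235.88
triangular fin | 1312.50 | 168.33 | 35.00 | 220937.50 | 45937.50
hole | -1809.56 | 67.00 | 91.00 | -121240.34 | -164669.72
Σ | 30356.04 |  |  | 2567944.88 | 2881503.66
X̄ = 2567944.88 / 30356.04 = 84.59 mm
Ȳ = 2881503.66 / 30356.04 = 94.92 mm

X̄ = 84.59 mm, Ȳ = 94.92 mm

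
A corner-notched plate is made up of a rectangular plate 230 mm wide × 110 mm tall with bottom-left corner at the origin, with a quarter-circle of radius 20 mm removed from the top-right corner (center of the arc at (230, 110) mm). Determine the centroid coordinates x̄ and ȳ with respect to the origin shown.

x̄ = 113.66 mm, ȳ = 54.42 mm

plate: A = 230 × 110 = 25300.00, centroid at (115.00, 55.00).
removed quarter-circle: A = −¼π·20² = -314.16, centroid at (221.51, 101.51).
ΣA = 24985.84 mm², ΣAx̄ = 2839910.04 mm³, ΣAȳ = 1359609.15 mm³.
x̄ = 2839910.04/24985.84 = 113.66 mm; ȳ = 1359609.15/24985.84 = 54.42 mm.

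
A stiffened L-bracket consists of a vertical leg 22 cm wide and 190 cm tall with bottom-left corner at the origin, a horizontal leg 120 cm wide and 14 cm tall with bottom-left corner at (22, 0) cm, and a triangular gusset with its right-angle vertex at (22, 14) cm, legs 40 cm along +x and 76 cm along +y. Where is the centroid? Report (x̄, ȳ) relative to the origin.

vertical leg: A = 22 × 190 = 4180.00, centroid at (11.00, 95.00).
horizontal leg: A = 120 × 14 = 1680.00, centroid at (82.00, 7.00).
gusset: A = ½·40·76 = 1520.00, centroid at (35.33, 39.33).
ΣA = 7380.00 cm², ΣAx̄ = 237446.67 cm³, ΣAȳ = 468646.67 cm³.
x̄ = 237446.67/7380.00 = 32.17 cm; ȳ = 468646.67/7380.00 = 63.50 cm.

x̄ = 32.17 cm, ȳ = 63.50 cm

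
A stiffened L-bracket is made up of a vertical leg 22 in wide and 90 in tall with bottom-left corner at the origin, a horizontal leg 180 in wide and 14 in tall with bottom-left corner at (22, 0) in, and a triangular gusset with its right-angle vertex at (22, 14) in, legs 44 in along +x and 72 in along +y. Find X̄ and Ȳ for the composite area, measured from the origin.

X̄ = 59.52 in, Ȳ = 27.44 in

Part | A | x̄ᵢ | ȳᵢ | A·x̄ᵢ | A·ȳᵢ
vertical leg | 1980.00 | 11.00 | 45.00 | 21780.00 | 89100.00
horizontal leg | 2520.00 | 112.00 | 7.00 | 282240.00 | 17640.00
gusset | 1584.00 | 36.67 | 38.00 | 58080.00 | 60192.00
Σ | 6084.00 |  |  | 362100.00 | 166932.00
X̄ = 362100.00 / 6084.00 = 59.52 in
Ȳ = 166932.00 / 6084.00 = 27.44 in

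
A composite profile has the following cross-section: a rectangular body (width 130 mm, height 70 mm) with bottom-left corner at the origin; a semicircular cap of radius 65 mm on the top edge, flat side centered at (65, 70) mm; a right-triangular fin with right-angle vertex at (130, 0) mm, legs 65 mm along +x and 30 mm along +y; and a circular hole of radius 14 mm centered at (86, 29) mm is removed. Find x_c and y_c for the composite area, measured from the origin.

rectangular body: A = 130 × 70 = 9100.00, centroid at (65.00, 35.00).
semicircular top: A = ½π·65² = 6636.61, centroid at (65.00, 97.59).
triangular fin: A = ½·65·30 = 975.00, centroid at (151.67, 10.00).
hole: A = −π·14² = -615.75, centroid at (86.00, 29.00).
ΣA = 16095.86 mm²
ΣAx_c = (9100.00)(65.00) + (6636.61)(65.00) + (975.00)(151.67) + (-615.75)(86.00) = 1117800.26 mm³
ΣAy_c = (9100.00)(35.00) + (6636.61)(97.59) + (975.00)(10.00) + (-615.75)(29.00) = 958039.53 mm³
x_c = 1117800.26 / 16095.86 = 69.45 mm
y_c = 958039.53 / 16095.86 = 59.52 mm

x_c = 69.45 mm, y_c = 59.52 mm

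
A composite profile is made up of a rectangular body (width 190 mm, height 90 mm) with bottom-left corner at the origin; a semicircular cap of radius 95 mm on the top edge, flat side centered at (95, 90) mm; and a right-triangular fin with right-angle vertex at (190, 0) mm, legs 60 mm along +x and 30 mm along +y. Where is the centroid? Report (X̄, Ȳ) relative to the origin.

rectangular body: A = 190 × 90 = 17100.00, centroid at (95.00, 45.00).
semicircular top: A = ½π·95² = 14176.44, centroid at (95.00, 130.32).
triangular fin: A = ½·60·30 = 900.00, centroid at (210.00, 10.00).
ΣA = 32176.44 mm², ΣAX̄ = 3160261.50 mm³, ΣAȲ = 2625962.65 mm³.
X̄ = 3160261.50/32176.44 = 98.22 mm; Ȳ = 2625962.65/32176.44 = 81.61 mm.

X̄ = 98.22 mm, Ȳ = 81.61 mm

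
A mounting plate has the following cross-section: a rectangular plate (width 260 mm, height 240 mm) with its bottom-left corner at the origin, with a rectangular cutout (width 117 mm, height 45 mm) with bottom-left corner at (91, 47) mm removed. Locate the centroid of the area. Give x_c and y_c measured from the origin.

x_c = 128.20 mm, y_c = 124.65 mm

plate: A = 260 × 240 = 62400.00, centroid at (130.00, 120.00).
hole: A = −(117 × 45) = -5265.00, centroid at (149.50, 69.50).
ΣA = 57135.00 mm², ΣAx_c = 7324882.50 mm³, ΣAy_c = 7122082.50 mm³.
x_c = 7324882.50/57135.00 = 128.20 mm; y_c = 7122082.50/57135.00 = 124.65 mm.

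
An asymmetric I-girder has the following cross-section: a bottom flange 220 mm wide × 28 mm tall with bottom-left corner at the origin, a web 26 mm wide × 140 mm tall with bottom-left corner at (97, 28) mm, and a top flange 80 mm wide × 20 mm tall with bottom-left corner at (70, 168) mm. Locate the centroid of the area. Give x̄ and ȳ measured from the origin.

x̄ = 110.00 mm, ȳ = 63.84 mm

bottom flange: A = 220 × 28 = 6160.00, centroid at (110.00, 14.00).
web: A = 26 × 140 = 3640.00, centroid at (110.00, 98.00).
top flange: A = 80 × 20 = 1600.00, centroid at (110.00, 178.00).
ΣA = 11400.00 mm²
ΣAx̄ = (6160.00)(110.00) + (3640.00)(110.00) + (1600.00)(110.00) = 1254000.00 mm³
ΣAȳ = (6160.00)(14.00) + (3640.00)(98.00) + (1600.00)(178.00) = 727760.00 mm³
x̄ = 1254000.00 / 11400.00 = 110.00 mm
ȳ = 727760.00 / 11400.00 = 63.84 mm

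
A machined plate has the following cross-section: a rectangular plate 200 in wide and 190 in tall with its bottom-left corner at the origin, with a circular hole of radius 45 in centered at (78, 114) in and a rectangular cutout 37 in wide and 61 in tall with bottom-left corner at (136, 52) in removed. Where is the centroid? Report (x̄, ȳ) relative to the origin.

x̄ = 100.58 in, ȳ = 91.85 in

plate: A = 200 × 190 = 38000.00, centroid at (100.00, 95.00).
hole 1: A = −π·45² = -6361.73, centroid at (78.00, 114.00).
hole 2: A = −(37 × 61) = -2257.00, centroid at (154.50, 82.50).
ΣA = 29381.27 in²
ΣAx̄ = (38000.00)(100.00) + (-6361.73)(78.00) + (-2257.00)(154.50) = 2955078.94 in³
ΣAȳ = (38000.00)(95.00) + (-6361.73)(114.00) + (-2257.00)(82.50) = 2698560.84 in³
x̄ = 2955078.94 / 29381.27 = 100.58 in
ȳ = 2698560.84 / 29381.27 = 91.85 in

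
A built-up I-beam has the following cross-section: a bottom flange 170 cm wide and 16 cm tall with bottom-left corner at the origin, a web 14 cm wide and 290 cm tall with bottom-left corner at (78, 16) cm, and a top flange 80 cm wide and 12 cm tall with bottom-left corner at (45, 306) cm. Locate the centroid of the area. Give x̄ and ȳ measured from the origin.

x̄ = 85.00 cm, ȳ = 125.96 cm

bottom flange: A = 170 × 16 = 2720.00, centroid at (85.00, 8.00).
web: A = 14 × 290 = 4060.00, centroid at (85.00, 161.00).
top flange: A = 80 × 12 = 960.00, centroid at (85.00, 312.00).
ΣA = 7740.00 cm², ΣAx̄ = 657900.00 cm³, ΣAȳ = 974940.00 cm³.
x̄ = 657900.00/7740.00 = 85.00 cm; ȳ = 974940.00/7740.00 = 125.96 cm.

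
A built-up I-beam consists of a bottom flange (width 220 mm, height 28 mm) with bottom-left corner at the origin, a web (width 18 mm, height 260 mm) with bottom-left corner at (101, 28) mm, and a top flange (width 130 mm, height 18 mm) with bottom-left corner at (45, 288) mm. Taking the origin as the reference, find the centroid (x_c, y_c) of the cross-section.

bottom flange: A = 220 × 28 = 6160.00, centroid at (110.00, 14.00).
web: A = 18 × 260 = 4680.00, centroid at (110.00, 158.00).
top flange: A = 130 × 18 = 2340.00, centroid at (110.00, 297.00).
ΣA = 13180.00 mm², ΣAx_c = 1449800.00 mm³, ΣAy_c = 1520660.00 mm³.
x_c = 1449800.00/13180.00 = 110.00 mm; y_c = 1520660.00/13180.00 = 115.38 mm.

x_c = 110.00 mm, y_c = 115.38 mm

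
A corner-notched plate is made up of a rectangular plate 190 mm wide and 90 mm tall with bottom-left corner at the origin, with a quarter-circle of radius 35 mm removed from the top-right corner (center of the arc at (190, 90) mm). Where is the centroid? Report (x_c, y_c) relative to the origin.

x_c = 90.22 mm, y_c = 43.20 mm

plate: A = 190 × 90 = 17100.00, centroid at (95.00, 45.00).
removed quarter-circle: A = −¼π·35² = -962.11, centroid at (175.15, 75.15).
ΣA = 16137.89 mm², ΣAx_c = 1455990.24 mm³, ΣAy_c = 697201.52 mm³.
x_c = 1455990.24/16137.89 = 90.22 mm; y_c = 697201.52/16137.89 = 43.20 mm.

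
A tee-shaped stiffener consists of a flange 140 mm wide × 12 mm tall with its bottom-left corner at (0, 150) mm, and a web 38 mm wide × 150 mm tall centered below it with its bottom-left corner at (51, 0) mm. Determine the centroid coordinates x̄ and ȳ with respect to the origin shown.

x̄ = 70.00 mm, ȳ = 93.44 mm

web: A = 38 × 150 = 5700.00, centroid at (70.00, 75.00).
flange: A = 140 × 12 = 1680.00, centroid at (70.00, 156.00).
ΣA = 7380.00 mm², ΣAx̄ = 516600.00 mm³, ΣAȳ = 689580.00 mm³.
x̄ = 516600.00/7380.00 = 70.00 mm; ȳ = 689580.00/7380.00 = 93.44 mm.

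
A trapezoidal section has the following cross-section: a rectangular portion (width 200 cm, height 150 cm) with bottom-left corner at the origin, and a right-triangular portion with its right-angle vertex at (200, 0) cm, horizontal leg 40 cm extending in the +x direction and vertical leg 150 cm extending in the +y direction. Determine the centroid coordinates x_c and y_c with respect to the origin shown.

Part | A | x̄ᵢ | ȳᵢ | A·x̄ᵢ | A·ȳᵢ
rectangular portion | 30000.00 | 100.00 | 75.00 | 3000000.00 | 2250000.00
triangular portion | 3000.00 | 213.33 | 50.00 | 640000.00 | 150000.00
Σ | 33000.00 |  |  | 3640000.00 | 2400000.00
x_c = 3640000.00 / 33000.00 = 110.30 cm
y_c = 2400000.00 / 33000.00 = 72.73 cm

x_c = 110.30 cm, y_c = 72.73 cm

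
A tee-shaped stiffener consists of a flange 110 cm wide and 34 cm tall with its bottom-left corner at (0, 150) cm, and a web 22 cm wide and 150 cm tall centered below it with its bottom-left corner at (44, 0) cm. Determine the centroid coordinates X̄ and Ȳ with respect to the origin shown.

web: A = 22 × 150 = 3300.00, centroid at (55.00, 75.00).
flange: A = 110 × 34 = 3740.00, centroid at (55.00, 167.00).
ΣA = 7040.00 cm²
ΣAX̄ = (3300.00)(55.00) + (3740.00)(55.00) = 387200.00 cm³
ΣAȲ = (3300.00)(75.00) + (3740.00)(167.00) = 872080.00 cm³
X̄ = 387200.00 / 7040.00 = 55.00 cm
Ȳ = 872080.00 / 7040.00 = 123.88 cm

X̄ = 55.00 cm, Ȳ = 123.88 cm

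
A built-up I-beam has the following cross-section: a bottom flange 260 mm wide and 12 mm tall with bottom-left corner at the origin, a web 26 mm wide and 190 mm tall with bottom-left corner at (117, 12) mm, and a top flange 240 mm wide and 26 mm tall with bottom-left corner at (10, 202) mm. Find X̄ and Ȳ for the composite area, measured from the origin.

X̄ = 130.00 mm, Ȳ = 132.09 mm

bottom flange: A = 260 × 12 = 3120.00, centroid at (130.00, 6.00).
web: A = 26 × 190 = 4940.00, centroid at (130.00, 107.00).
top flange: A = 240 × 26 = 6240.00, centroid at (130.00, 215.00).
ΣA = 14300.00 mm²
ΣAX̄ = (3120.00)(130.00) + (4940.00)(130.00) + (6240.00)(130.00) = 1859000.00 mm³
ΣAȲ = (3120.00)(6.00) + (4940.00)(107.00) + (6240.00)(215.00) = 1888900.00 mm³
X̄ = 1859000.00 / 14300.00 = 130.00 mm
Ȳ = 1888900.00 / 14300.00 = 132.09 mm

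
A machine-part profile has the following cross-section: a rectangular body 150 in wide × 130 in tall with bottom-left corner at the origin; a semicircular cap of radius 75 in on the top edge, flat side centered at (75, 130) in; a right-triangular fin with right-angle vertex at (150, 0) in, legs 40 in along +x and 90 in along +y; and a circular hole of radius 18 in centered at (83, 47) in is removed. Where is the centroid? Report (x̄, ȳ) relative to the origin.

x̄ = 80.18 in, ȳ = 92.85 in

rectangular body: A = 150 × 130 = 19500.00, centroid at (75.00, 65.00).
semicircular top: A = ½π·75² = 8835.73, centroid at (75.00, 161.83).
triangular fin: A = ½·40·90 = 1800.00, centroid at (163.33, 30.00).
hole: A = −π·18² = -1017.88, centroid at (83.00, 47.00).
ΣA = 29117.85 in²
ΣAx̄ = (19500.00)(75.00) + (8835.73)(75.00) + (1800.00)(163.33) + (-1017.88)(83.00) = 2334695.99 in³
ΣAȳ = (19500.00)(65.00) + (8835.73)(161.83) + (1800.00)(30.00) + (-1017.88)(47.00) = 2703554.64 in³
x̄ = 2334695.99 / 29117.85 = 80.18 in
ȳ = 2703554.64 / 29117.85 = 92.85 in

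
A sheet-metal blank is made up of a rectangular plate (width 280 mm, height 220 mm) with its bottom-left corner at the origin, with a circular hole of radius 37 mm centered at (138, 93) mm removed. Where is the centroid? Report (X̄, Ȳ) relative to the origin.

plate: A = 280 × 220 = 61600.00, centroid at (140.00, 110.00).
hole: A = −π·37² = -4300.84, centroid at (138.00, 93.00).
ΣA = 57299.16 mm²
ΣAX̄ = (61600.00)(140.00) + (-4300.84)(138.00) = 8030484.03 mm³
ΣAȲ = (61600.00)(110.00) + (-4300.84)(93.00) = 6376021.85 mm³
X̄ = 8030484.03 / 57299.16 = 140.15 mm
Ȳ = 6376021.85 / 57299.16 = 111.28 mm

X̄ = 140.15 mm, Ȳ = 111.28 mm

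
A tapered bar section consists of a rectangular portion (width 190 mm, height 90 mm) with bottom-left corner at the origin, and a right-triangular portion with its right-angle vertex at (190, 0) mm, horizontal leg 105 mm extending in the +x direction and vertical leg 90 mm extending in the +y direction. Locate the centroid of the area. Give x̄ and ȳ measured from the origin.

x̄ = 123.14 mm, ȳ = 41.75 mm

rectangular portion: A = 190 × 90 = 17100.00, centroid at (95.00, 45.00).
triangular portion: A = ½·105·90 = 4725.00, centroid at (225.00, 30.00).
ΣA = 21825.00 mm², ΣAx̄ = 2687625.00 mm³, ΣAȳ = 911250.00 mm³.
x̄ = 2687625.00/21825.00 = 123.14 mm; ȳ = 911250.00/21825.00 = 41.75 mm.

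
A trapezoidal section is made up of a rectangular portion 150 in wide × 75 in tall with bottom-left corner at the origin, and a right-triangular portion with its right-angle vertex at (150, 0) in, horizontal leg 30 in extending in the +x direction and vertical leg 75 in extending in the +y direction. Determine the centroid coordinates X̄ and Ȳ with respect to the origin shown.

rectangular portion: A = 150 × 75 = 11250.00, centroid at (75.00, 37.50).
triangular portion: A = ½·30·75 = 1125.00, centroid at (160.00, 25.00).
ΣA = 12375.00 in²
ΣAX̄ = (11250.00)(75.00) + (1125.00)(160.00) = 1023750.00 in³
ΣAȲ = (11250.00)(37.50) + (1125.00)(25.00) = 450000.00 in³
X̄ = 1023750.00 / 12375.00 = 82.73 in
Ȳ = 450000.00 / 12375.00 = 36.36 in

X̄ = 82.73 in, Ȳ = 36.36 in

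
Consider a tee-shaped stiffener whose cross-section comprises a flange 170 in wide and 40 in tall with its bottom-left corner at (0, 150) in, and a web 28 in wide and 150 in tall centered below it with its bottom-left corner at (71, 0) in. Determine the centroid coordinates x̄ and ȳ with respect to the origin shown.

web: A = 28 × 150 = 4200.00, centroid at (85.00, 75.00).
flange: A = 170 × 40 = 6800.00, centroid at (85.00, 170.00).
ΣA = 11000.00 in², ΣAx̄ = 935000.00 in³, ΣAȳ = 1471000.00 in³.
x̄ = 935000.00/11000.00 = 85.00 in; ȳ = 1471000.00/11000.00 = 133.73 in.

x̄ = 85.00 in, ȳ = 133.73 in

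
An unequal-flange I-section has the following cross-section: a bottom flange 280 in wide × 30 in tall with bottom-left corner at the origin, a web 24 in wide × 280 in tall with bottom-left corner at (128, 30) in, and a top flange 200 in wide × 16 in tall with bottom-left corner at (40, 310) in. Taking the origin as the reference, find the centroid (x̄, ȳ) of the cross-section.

Part | A | x̄ᵢ | ȳᵢ | A·x̄ᵢ | A·ȳᵢ
bottom flange | 8400.00 | 140.00 | 15.00 | 1176000.00 | 126000.00
web | 6720.00 | 140.00 | 170.00 | 940800.00 | 1142400.00
top flange | 3200.00 | 140.00 | 318.00 | 448000.00 | 1017600.00
Σ | 18320.00 |  |  | 2564800.00 | 2286000.00
x̄ = 2564800.00 / 18320.00 = 140.00 in
ȳ = 2286000.00 / 18320.00 = 124.78 in

x̄ = 140.00 in, ȳ = 124.78 in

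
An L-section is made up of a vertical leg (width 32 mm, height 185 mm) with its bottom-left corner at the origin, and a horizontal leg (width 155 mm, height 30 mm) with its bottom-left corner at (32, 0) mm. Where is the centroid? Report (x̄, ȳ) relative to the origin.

vertical leg: A = 32 × 185 = 5920.00, centroid at (16.00, 92.50).
horizontal leg: A = 155 × 30 = 4650.00, centroid at (109.50, 15.00).
ΣA = 10570.00 mm², ΣAx̄ = 603895.00 mm³, ΣAȳ = 617350.00 mm³.
x̄ = 603895.00/10570.00 = 57.13 mm; ȳ = 617350.00/10570.00 = 58.41 mm.

x̄ = 57.13 mm, ȳ = 58.41 mm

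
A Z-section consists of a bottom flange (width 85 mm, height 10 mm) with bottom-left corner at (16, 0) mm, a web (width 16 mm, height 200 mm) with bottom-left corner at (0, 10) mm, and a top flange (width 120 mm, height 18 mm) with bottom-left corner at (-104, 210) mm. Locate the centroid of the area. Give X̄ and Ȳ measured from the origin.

X̄ = -3.17 mm, Ȳ = 133.54 mm

bottom flange: A = 85 × 10 = 850.00, centroid at (58.50, 5.00).
web: A = 16 × 200 = 3200.00, centroid at (8.00, 110.00).
top flange: A = 120 × 18 = 2160.00, centroid at (-44.00, 219.00).
ΣA = 6210.00 mm²
ΣAX̄ = (850.00)(58.50) + (3200.00)(8.00) + (2160.00)(-44.00) = -19715.00 mm³
ΣAȲ = (850.00)(5.00) + (3200.00)(110.00) + (2160.00)(219.00) = 829290.00 mm³
X̄ = -19715.00 / 6210.00 = -3.17 mm
Ȳ = 829290.00 / 6210.00 = 133.54 mm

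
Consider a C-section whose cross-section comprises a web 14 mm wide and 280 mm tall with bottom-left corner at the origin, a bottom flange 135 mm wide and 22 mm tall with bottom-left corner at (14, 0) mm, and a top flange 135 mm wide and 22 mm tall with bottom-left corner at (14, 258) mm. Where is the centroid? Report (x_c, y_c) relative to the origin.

x_c = 51.88 mm, y_c = 140.00 mm

Part | A | x̄ᵢ | ȳᵢ | A·x̄ᵢ | A·ȳᵢ
web | 3920.00 | 7.00 | 140.00 | 27440.00 | 548800.00
bottom flange | 2970.00 | 81.50 | 11.00 | 242055.00 | 32670.00
top flange | 2970.00 | 81.50 | 269.00 | 242055.00 | 798930.00
Σ | 9860.00 |  |  | 511550.00 | 1380400.00
x_c = 511550.00 / 9860.00 = 51.88 mm
y_c = 1380400.00 / 9860.00 = 140.00 mm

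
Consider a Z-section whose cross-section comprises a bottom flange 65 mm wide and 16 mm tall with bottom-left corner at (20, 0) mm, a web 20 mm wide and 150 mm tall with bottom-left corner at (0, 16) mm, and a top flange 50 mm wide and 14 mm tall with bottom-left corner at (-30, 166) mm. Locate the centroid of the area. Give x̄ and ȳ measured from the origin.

Part | A | x̄ᵢ | ȳᵢ | A·x̄ᵢ | A·ȳᵢ
bottom flange | 1040.00 | 52.50 | 8.00 | 54600.00 | 8320.00
web | 3000.00 | 10.00 | 91.00 | 30000.00 | 273000.00
top flange | 700.00 | -5.00 | 173.00 | -3500.00 | 121100.00
Σ | 4740.00 |  |  | 81100.00 | 402420.00
x̄ = 81100.00 / 4740.00 = 17.11 mm
ȳ = 402420.00 / 4740.00 = 84.90 mm

x̄ = 17.11 mm, ȳ = 84.90 mm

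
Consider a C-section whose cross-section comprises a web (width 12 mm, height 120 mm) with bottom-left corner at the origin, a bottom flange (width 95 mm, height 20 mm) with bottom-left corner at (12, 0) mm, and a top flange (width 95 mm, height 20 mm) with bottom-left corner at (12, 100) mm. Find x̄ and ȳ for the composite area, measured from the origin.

x̄ = 44.80 mm, ȳ = 60.00 mm

Part | A | x̄ᵢ | ȳᵢ | A·x̄ᵢ | A·ȳᵢ
web | 1440.00 | 6.00 | 60.00 | 8640.00 | 86400.00
bottom flange | 1900.00 | 59.50 | 10.00 | 113050.00 | 19000.00
top flange | 1900.00 | 59.50 | 110.00 | 113050.00 | 209000.00
Σ | 5240.00 |  |  | 234740.00 | 314400.00
x̄ = 234740.00 / 5240.00 = 44.80 mm
ȳ = 314400.00 / 5240.00 = 60.00 mm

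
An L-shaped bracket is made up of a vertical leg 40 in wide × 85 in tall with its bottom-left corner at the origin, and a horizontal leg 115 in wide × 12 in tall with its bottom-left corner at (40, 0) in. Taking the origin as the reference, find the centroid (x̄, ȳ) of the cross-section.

x̄ = 42.37 in, ȳ = 31.96 in

vertical leg: A = 40 × 85 = 3400.00, centroid at (20.00, 42.50).
horizontal leg: A = 115 × 12 = 1380.00, centroid at (97.50, 6.00).
ΣA = 4780.00 in², ΣAx̄ = 202550.00 in³, ΣAȳ = 152780.00 in³.
x̄ = 202550.00/4780.00 = 42.37 in; ȳ = 152780.00/4780.00 = 31.96 in.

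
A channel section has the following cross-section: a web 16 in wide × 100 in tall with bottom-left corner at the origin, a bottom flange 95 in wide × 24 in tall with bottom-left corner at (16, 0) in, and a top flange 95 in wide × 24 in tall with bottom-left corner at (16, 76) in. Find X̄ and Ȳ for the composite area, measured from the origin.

X̄ = 49.08 in, Ȳ = 50.00 in

web: A = 16 × 100 = 1600.00, centroid at (8.00, 50.00).
bottom flange: A = 95 × 24 = 2280.00, centroid at (63.50, 12.00).
top flange: A = 95 × 24 = 2280.00, centroid at (63.50, 88.00).
ΣA = 6160.00 in²
ΣAX̄ = (1600.00)(8.00) + (2280.00)(63.50) + (2280.00)(63.50) = 302360.00 in³
ΣAȲ = (1600.00)(50.00) + (2280.00)(12.00) + (2280.00)(88.00) = 308000.00 in³
X̄ = 302360.00 / 6160.00 = 49.08 in
Ȳ = 308000.00 / 6160.00 = 50.00 in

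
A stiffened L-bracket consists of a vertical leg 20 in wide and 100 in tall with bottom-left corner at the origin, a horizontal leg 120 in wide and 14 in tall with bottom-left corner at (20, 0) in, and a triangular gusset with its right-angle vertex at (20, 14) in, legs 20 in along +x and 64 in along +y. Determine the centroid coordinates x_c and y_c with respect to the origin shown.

Part | A | x̄ᵢ | ȳᵢ | A·x̄ᵢ | A·ȳᵢ
vertical leg | 2000.00 | 10.00 | 50.00 | 20000.00 | 100000.00
horizontal leg | 1680.00 | 80.00 | 7.00 | 134400.00 | 11760.00
gusset | 640.00 | 26.67 | 35.33 | 17066.67 | 22613.33
Σ | 4320.00 |  |  | 171466.67 | 134373.33
x_c = 171466.67 / 4320.00 = 39.69 in
y_c = 134373.33 / 4320.00 = 31.10 in

x_c = 39.69 in, y_c = 31.10 in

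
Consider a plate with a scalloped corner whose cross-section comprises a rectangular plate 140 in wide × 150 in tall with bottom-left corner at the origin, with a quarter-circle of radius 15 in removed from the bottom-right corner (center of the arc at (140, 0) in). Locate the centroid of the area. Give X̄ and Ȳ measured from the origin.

X̄ = 69.46 in, Ȳ = 75.58 in

Part | A | x̄ᵢ | ȳᵢ | A·x̄ᵢ | A·ȳᵢ
plate | 21000.00 | 70.00 | 75.00 | 1470000.00 | 1575000.00
removed quarter-circle | -176.71 | 133.63 | 6.37 | -23615.04 | -1125.00
Σ | 20823.29 |  |  | 1446384.96 | 1573875.00
X̄ = 1446384.96 / 20823.29 = 69.46 in
Ȳ = 1573875.00 / 20823.29 = 75.58 in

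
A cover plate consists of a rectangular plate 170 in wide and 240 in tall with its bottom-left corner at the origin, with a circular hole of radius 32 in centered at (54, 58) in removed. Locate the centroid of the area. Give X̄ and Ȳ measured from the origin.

X̄ = 87.65 in, Ȳ = 125.31 in

plate: A = 170 × 240 = 40800.00, centroid at (85.00, 120.00).
hole: A = −π·32² = -3216.99, centroid at (54.00, 58.00).
ΣA = 37583.01 in², ΣAX̄ = 3294282.49 in³, ΣAȲ = 4709414.53 in³.
X̄ = 3294282.49/37583.01 = 87.65 in; Ȳ = 4709414.53/37583.01 = 125.31 in.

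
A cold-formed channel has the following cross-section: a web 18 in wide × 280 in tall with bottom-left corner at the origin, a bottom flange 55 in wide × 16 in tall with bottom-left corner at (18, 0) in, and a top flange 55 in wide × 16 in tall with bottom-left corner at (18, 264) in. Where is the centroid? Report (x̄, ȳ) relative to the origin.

Part | A | x̄ᵢ | ȳᵢ | A·x̄ᵢ | A·ȳᵢ
web | 5040.00 | 9.00 | 140.00 | 45360.00 | 705600.00
bottom flange | 880.00 | 45.50 | 8.00 | 40040.00 | 7040.00
top flange | 880.00 | 45.50 | 272.00 | 40040.00 | 239360.00
Σ | 6800.00 |  |  | 125440.00 | 952000.00
x̄ = 125440.00 / 6800.00 = 18.45 in
ȳ = 952000.00 / 6800.00 = 140.00 in

x̄ = 18.45 in, ȳ = 140.00 in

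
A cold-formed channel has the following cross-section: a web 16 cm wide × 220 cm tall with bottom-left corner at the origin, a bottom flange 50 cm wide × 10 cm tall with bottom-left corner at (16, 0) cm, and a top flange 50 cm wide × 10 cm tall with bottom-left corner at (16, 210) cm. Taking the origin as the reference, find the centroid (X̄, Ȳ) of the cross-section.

X̄ = 15.30 cm, Ȳ = 110.00 cm

web: A = 16 × 220 = 3520.00, centroid at (8.00, 110.00).
bottom flange: A = 50 × 10 = 500.00, centroid at (41.00, 5.00).
top flange: A = 50 × 10 = 500.00, centroid at (41.00, 215.00).
ΣA = 4520.00 cm²
ΣAX̄ = (3520.00)(8.00) + (500.00)(41.00) + (500.00)(41.00) = 69160.00 cm³
ΣAȲ = (3520.00)(110.00) + (500.00)(5.00) + (500.00)(215.00) = 497200.00 cm³
X̄ = 69160.00 / 4520.00 = 15.30 cm
Ȳ = 497200.00 / 4520.00 = 110.00 cm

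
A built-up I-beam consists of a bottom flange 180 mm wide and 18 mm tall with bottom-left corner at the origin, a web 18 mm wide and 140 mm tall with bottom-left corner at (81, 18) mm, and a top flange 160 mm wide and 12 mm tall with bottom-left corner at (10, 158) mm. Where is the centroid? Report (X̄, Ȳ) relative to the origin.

Part | A | x̄ᵢ | ȳᵢ | A·x̄ᵢ | A·ȳᵢ
bottom flange | 3240.00 | 90.00 | 9.00 | 291600.00 | 29160.00
web | 2520.00 | 90.00 | 88.00 | 226800.00 | 221760.00
top flange | 1920.00 | 90.00 | 164.00 | 172800.00 | 314880.00
Σ | 7680.00 |  |  | 691200.00 | 565800.00
X̄ = 691200.00 / 7680.00 = 90.00 mm
Ȳ = 565800.00 / 7680.00 = 73.67 mm

X̄ = 90.00 mm, Ȳ = 73.67 mm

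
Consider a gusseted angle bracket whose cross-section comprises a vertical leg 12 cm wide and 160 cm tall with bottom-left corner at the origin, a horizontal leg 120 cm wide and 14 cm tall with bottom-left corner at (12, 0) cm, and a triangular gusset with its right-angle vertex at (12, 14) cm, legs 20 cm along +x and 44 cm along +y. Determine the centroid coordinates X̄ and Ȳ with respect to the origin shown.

vertical leg: A = 12 × 160 = 1920.00, centroid at (6.00, 80.00).
horizontal leg: A = 120 × 14 = 1680.00, centroid at (72.00, 7.00).
gusset: A = ½·20·44 = 440.00, centroid at (18.67, 28.67).
ΣA = 4040.00 cm², ΣAX̄ = 140693.33 cm³, ΣAȲ = 177973.33 cm³.
X̄ = 140693.33/4040.00 = 34.83 cm; Ȳ = 177973.33/4040.00 = 44.05 cm.

X̄ = 34.83 cm, Ȳ = 44.05 cm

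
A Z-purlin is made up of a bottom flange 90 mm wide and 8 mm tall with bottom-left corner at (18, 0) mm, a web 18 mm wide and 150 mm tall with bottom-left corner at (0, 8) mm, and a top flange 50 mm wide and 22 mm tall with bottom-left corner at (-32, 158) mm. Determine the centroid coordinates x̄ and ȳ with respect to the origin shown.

Part | A | x̄ᵢ | ȳᵢ | A·x̄ᵢ | A·ȳᵢ
bottom flange | 720.00 | 63.00 | 4.00 | 45360.00 | 2880.00
web | 2700.00 | 9.00 | 83.00 | 24300.00 | 224100.00
top flange | 1100.00 | -7.00 | 169.00 | -7700.00 | 185900.00
Σ | 4520.00 |  |  | 61960.00 | 412880.00
x̄ = 61960.00 / 4520.00 = 13.71 mm
ȳ = 412880.00 / 4520.00 = 91.35 mm

x̄ = 13.71 mm, ȳ = 91.35 mm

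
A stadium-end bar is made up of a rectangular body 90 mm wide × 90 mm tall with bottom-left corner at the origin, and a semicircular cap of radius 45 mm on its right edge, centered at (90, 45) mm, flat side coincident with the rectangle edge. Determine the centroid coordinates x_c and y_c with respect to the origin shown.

Part | A | x̄ᵢ | ȳᵢ | A·x̄ᵢ | A·ȳᵢ
rectangular body | 8100.00 | 45.00 | 45.00 | 364500.00 | 364500.00
semicircular end | 3180.86 | 109.10 | 45.00 | 347027.63 | 143138.82
Σ | 11280.86 |  |  | 711527.63 | 507638.82
x_c = 711527.63 / 11280.86 = 63.07 mm
y_c = 507638.82 / 11280.86 = 45.00 mm

x_c = 63.07 mm, y_c = 45.00 mm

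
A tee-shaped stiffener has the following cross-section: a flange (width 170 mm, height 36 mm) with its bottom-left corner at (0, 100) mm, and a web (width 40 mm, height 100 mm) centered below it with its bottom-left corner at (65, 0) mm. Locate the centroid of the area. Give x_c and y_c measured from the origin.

web: A = 40 × 100 = 4000.00, centroid at (85.00, 50.00).
flange: A = 170 × 36 = 6120.00, centroid at (85.00, 118.00).
ΣA = 10120.00 mm², ΣAx_c = 860200.00 mm³, ΣAy_c = 922160.00 mm³.
x_c = 860200.00/10120.00 = 85.00 mm; y_c = 922160.00/10120.00 = 91.12 mm.

x_c = 85.00 mm, y_c = 91.12 mm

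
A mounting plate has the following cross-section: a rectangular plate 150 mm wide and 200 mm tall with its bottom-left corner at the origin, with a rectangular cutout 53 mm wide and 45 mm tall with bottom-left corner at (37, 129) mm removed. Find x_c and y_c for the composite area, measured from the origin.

Part | A | x̄ᵢ | ȳᵢ | A·x̄ᵢ | A·ȳᵢ
plate | 30000.00 | 75.00 | 100.00 | 2250000.00 | 3000000.00
hole | -2385.00 | 63.50 | 151.50 | -151447.50 | -361327.50
Σ | 27615.00 |  |  | 2098552.50 | 2638672.50
x_c = 2098552.50 / 27615.00 = 75.99 mm
y_c = 2638672.50 / 27615.00 = 95.55 mm

x_c = 75.99 mm, y_c = 95.55 mm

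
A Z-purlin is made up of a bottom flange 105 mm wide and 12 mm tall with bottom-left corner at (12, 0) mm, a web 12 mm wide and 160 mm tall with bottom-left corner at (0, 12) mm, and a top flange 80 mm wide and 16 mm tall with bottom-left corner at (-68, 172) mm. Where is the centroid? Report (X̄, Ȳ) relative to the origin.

Part | A | x̄ᵢ | ȳᵢ | A·x̄ᵢ | A·ȳᵢ
bottom flange | 1260.00 | 64.50 | 6.00 | 81270.00 | 7560.00
web | 1920.00 | 6.00 | 92.00 | 11520.00 | 176640.00
top flange | 1280.00 | -28.00 | 180.00 | -35840.00 | 230400.00
Σ | 4460.00 |  |  | 56950.00 | 414600.00
X̄ = 56950.00 / 4460.00 = 12.77 mm
Ȳ = 414600.00 / 4460.00 = 92.96 mm

X̄ = 12.77 mm, Ȳ = 92.96 mm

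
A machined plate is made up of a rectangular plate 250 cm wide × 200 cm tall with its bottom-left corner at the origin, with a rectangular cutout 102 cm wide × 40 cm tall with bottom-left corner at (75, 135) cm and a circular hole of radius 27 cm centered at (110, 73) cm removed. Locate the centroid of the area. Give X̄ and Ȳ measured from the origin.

plate: A = 250 × 200 = 50000.00, centroid at (125.00, 100.00).
hole 1: A = −(102 × 40) = -4080.00, centroid at (126.00, 155.00).
hole 2: A = −π·27² = -2290.22, centroid at (110.00, 73.00).
ΣA = 43629.78 cm², ΣAX̄ = 5483995.69 cm³, ΣAȲ = 4200413.86 cm³.
X̄ = 5483995.69/43629.78 = 125.69 cm; Ȳ = 4200413.86/43629.78 = 96.27 cm.

X̄ = 125.69 cm, Ȳ = 96.27 cm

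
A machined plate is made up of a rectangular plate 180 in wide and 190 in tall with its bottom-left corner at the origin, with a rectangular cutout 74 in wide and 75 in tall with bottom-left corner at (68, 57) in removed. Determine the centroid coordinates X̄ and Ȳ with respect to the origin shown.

plate: A = 180 × 190 = 34200.00, centroid at (90.00, 95.00).
hole: A = −(74 × 75) = -5550.00, centroid at (105.00, 94.50).
ΣA = 28650.00 in²
ΣAX̄ = (34200.00)(90.00) + (-5550.00)(105.00) = 2495250.00 in³
ΣAȲ = (34200.00)(95.00) + (-5550.00)(94.50) = 2724525.00 in³
X̄ = 2495250.00 / 28650.00 = 87.09 in
Ȳ = 2724525.00 / 28650.00 = 95.10 in

X̄ = 87.09 in, Ȳ = 95.10 in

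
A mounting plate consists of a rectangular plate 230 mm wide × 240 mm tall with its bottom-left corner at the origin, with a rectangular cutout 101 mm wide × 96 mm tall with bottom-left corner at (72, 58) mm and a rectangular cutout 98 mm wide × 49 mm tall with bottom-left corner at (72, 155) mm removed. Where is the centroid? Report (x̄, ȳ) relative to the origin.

Part | A | x̄ᵢ | ȳᵢ | A·x̄ᵢ | A·ȳᵢ
plate | 55200.00 | 115.00 | 120.00 | 6348000.00 | 6624000.00
hole 1 | -9696.00 | 122.50 | 106.00 | -1187760.00 | -1027776.00
hole 2 | -4802.00 | 121.00 | 179.50 | -581042.00 | -861959.00
Σ | 40702.00 |  |  | 4579198.00 | 4734265.00
x̄ = 4579198.00 / 40702.00 = 112.51 mm
ȳ = 4734265.00 / 40702.00 = 116.32 mm

x̄ = 112.51 mm, ȳ = 116.32 mm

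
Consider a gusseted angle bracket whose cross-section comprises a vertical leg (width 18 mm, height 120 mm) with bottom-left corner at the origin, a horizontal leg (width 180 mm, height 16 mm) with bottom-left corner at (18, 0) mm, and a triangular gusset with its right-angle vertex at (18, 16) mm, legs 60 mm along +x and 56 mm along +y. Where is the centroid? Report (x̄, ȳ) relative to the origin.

vertical leg: A = 18 × 120 = 2160.00, centroid at (9.00, 60.00).
horizontal leg: A = 180 × 16 = 2880.00, centroid at (108.00, 8.00).
gusset: A = ½·60·56 = 1680.00, centroid at (38.00, 34.67).
ΣA = 6720.00 mm²
ΣAx̄ = (2160.00)(9.00) + (2880.00)(108.00) + (1680.00)(38.00) = 394320.00 mm³
ΣAȳ = (2160.00)(60.00) + (2880.00)(8.00) + (1680.00)(34.67) = 210880.00 mm³
x̄ = 394320.00 / 6720.00 = 58.68 mm
ȳ = 210880.00 / 6720.00 = 31.38 mm

x̄ = 58.68 mm, ȳ = 31.38 mm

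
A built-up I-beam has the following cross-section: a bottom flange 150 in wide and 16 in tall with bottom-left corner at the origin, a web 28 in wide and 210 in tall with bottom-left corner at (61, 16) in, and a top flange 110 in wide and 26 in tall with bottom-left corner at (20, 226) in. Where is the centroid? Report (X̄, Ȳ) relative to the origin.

X̄ = 75.00 in, Ȳ = 126.95 in

bottom flange: A = 150 × 16 = 2400.00, centroid at (75.00, 8.00).
web: A = 28 × 210 = 5880.00, centroid at (75.00, 121.00).
top flange: A = 110 × 26 = 2860.00, centroid at (75.00, 239.00).
ΣA = 11140.00 in²
ΣAX̄ = (2400.00)(75.00) + (5880.00)(75.00) + (2860.00)(75.00) = 835500.00 in³
ΣAȲ = (2400.00)(8.00) + (5880.00)(121.00) + (2860.00)(239.00) = 1414220.00 in³
X̄ = 835500.00 / 11140.00 = 75.00 in
Ȳ = 1414220.00 / 11140.00 = 126.95 in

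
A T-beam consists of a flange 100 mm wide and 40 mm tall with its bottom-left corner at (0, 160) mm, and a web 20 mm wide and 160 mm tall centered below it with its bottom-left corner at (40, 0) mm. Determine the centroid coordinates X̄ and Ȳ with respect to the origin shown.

web: A = 20 × 160 = 3200.00, centroid at (50.00, 80.00).
flange: A = 100 × 40 = 4000.00, centroid at (50.00, 180.00).
ΣA = 7200.00 mm²
ΣAX̄ = (3200.00)(50.00) + (4000.00)(50.00) = 360000.00 mm³
ΣAȲ = (3200.00)(80.00) + (4000.00)(180.00) = 976000.00 mm³
X̄ = 360000.00 / 7200.00 = 50.00 mm
Ȳ = 976000.00 / 7200.00 = 135.56 mm

X̄ = 50.00 mm, Ȳ = 135.56 mm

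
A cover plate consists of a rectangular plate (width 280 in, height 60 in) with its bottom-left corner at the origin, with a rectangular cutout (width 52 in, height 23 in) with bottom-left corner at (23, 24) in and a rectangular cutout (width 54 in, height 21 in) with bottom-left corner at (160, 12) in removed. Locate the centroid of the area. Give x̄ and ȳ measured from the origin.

plate: A = 280 × 60 = 16800.00, centroid at (140.00, 30.00).
hole 1: A = −(52 × 23) = -1196.00, centroid at (49.00, 35.50).
hole 2: A = −(54 × 21) = -1134.00, centroid at (187.00, 22.50).
ΣA = 14470.00 in²
ΣAx̄ = (16800.00)(140.00) + (-1196.00)(49.00) + (-1134.00)(187.00) = 2081338.00 in³
ΣAȳ = (16800.00)(30.00) + (-1196.00)(35.50) + (-1134.00)(22.50) = 436027.00 in³
x̄ = 2081338.00 / 14470.00 = 143.84 in
ȳ = 436027.00 / 14470.00 = 30.13 in

x̄ = 143.84 in, ȳ = 30.13 in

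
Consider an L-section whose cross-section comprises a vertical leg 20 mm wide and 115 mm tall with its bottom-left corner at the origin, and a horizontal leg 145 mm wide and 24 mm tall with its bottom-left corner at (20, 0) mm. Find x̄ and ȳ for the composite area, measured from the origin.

x̄ = 59.67 mm, ȳ = 30.11 mm

Part | A | x̄ᵢ | ȳᵢ | A·x̄ᵢ | A·ȳᵢ
vertical leg | 2300.00 | 10.00 | 57.50 | 23000.00 | 132250.00
horizontal leg | 3480.00 | 92.50 | 12.00 | 321900.00 | 41760.00
Σ | 5780.00 |  |  | 344900.00 | 174010.00
x̄ = 344900.00 / 5780.00 = 59.67 mm
ȳ = 174010.00 / 5780.00 = 30.11 mm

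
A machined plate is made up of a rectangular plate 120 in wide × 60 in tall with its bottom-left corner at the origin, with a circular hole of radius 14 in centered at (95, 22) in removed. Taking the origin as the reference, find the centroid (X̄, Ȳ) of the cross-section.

plate: A = 120 × 60 = 7200.00, centroid at (60.00, 30.00).
hole: A = −π·14² = -615.75, centroid at (95.00, 22.00).
ΣA = 6584.25 in²
ΣAX̄ = (7200.00)(60.00) + (-615.75)(95.00) = 373503.54 in³
ΣAȲ = (7200.00)(30.00) + (-615.75)(22.00) = 202453.45 in³
X̄ = 373503.54 / 6584.25 = 56.73 in
Ȳ = 202453.45 / 6584.25 = 30.75 in

X̄ = 56.73 in, Ȳ = 30.75 in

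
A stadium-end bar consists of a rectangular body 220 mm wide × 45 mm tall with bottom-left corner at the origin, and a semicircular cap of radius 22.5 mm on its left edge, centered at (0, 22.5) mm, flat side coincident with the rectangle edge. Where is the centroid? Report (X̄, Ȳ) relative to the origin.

X̄ = 101.11 mm, Ȳ = 22.50 mm

rectangular body: A = 220 × 45 = 9900.00, centroid at (110.00, 22.50).
semicircular end: A = ½π·22.5² = 795.22, centroid at (-9.55, 22.50).
ΣA = 10695.22 mm²
ΣAX̄ = (9900.00)(110.00) + (795.22)(-9.55) = 1081406.25 mm³
ΣAȲ = (9900.00)(22.50) + (795.22)(22.50) = 240642.35 mm³
X̄ = 1081406.25 / 10695.22 = 101.11 mm
Ȳ = 240642.35 / 10695.22 = 22.50 mm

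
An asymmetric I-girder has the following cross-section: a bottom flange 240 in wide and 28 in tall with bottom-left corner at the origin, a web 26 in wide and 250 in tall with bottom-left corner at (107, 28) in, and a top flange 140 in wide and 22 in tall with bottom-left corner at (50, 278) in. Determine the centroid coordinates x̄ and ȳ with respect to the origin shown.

x̄ = 120.00 in, ȳ = 121.39 in

Part | A | x̄ᵢ | ȳᵢ | A·x̄ᵢ | A·ȳᵢ
bottom flange | 6720.00 | 120.00 | 14.00 | 806400.00 | 94080.00
web | 6500.00 | 120.00 | 153.00 | 780000.00 | 994500.00
top flange | 3080.00 | 120.00 | 289.00 | 369600.00 | 890120.00
Σ | 16300.00 |  |  | 1956000.00 | 1978700.00
x̄ = 1956000.00 / 16300.00 = 120.00 in
ȳ = 1978700.00 / 16300.00 = 121.39 in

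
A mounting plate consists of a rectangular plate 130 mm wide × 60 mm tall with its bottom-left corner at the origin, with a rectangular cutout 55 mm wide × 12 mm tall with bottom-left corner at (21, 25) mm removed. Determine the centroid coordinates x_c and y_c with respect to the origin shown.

plate: A = 130 × 60 = 7800.00, centroid at (65.00, 30.00).
hole: A = −(55 × 12) = -660.00, centroid at (48.50, 31.00).
ΣA = 7140.00 mm²
ΣAx_c = (7800.00)(65.00) + (-660.00)(48.50) = 474990.00 mm³
ΣAy_c = (7800.00)(30.00) + (-660.00)(31.00) = 213540.00 mm³
x_c = 474990.00 / 7140.00 = 66.53 mm
y_c = 213540.00 / 7140.00 = 29.91 mm

x_c = 66.53 mm, y_c = 29.91 mm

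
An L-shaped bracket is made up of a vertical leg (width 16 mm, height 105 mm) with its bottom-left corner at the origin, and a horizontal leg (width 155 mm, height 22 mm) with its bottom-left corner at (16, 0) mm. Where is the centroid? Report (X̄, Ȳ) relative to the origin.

X̄ = 65.28 mm, Ȳ = 24.70 mm

Part | A | x̄ᵢ | ȳᵢ | A·x̄ᵢ | A·ȳᵢ
vertical leg | 1680.00 | 8.00 | 52.50 | 13440.00 | 88200.00
horizontal leg | 3410.00 | 93.50 | 11.00 | 318835.00 | 37510.00
Σ | 5090.00 |  |  | 332275.00 | 125710.00
X̄ = 332275.00 / 5090.00 = 65.28 mm
Ȳ = 125710.00 / 5090.00 = 24.70 mm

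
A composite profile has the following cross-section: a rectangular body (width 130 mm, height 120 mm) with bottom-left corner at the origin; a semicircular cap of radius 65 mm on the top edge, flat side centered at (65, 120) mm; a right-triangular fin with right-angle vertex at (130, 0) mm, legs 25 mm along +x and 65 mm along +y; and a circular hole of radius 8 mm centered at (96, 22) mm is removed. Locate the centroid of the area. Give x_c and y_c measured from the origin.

x_c = 67.34 mm, y_c = 84.41 mm

rectangular body: A = 130 × 120 = 15600.00, centroid at (65.00, 60.00).
semicircular top: A = ½π·65² = 6636.61, centroid at (65.00, 147.59).
triangular fin: A = ½·25·65 = 812.50, centroid at (138.33, 21.67).
hole: A = −π·8² = -201.06, centroid at (96.00, 22.00).
ΣA = 22848.05 mm², ΣAx_c = 1538473.83 mm³, ΣAy_c = 1928657.88 mm³.
x_c = 1538473.83/22848.05 = 67.34 mm; y_c = 1928657.88/22848.05 = 84.41 mm.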